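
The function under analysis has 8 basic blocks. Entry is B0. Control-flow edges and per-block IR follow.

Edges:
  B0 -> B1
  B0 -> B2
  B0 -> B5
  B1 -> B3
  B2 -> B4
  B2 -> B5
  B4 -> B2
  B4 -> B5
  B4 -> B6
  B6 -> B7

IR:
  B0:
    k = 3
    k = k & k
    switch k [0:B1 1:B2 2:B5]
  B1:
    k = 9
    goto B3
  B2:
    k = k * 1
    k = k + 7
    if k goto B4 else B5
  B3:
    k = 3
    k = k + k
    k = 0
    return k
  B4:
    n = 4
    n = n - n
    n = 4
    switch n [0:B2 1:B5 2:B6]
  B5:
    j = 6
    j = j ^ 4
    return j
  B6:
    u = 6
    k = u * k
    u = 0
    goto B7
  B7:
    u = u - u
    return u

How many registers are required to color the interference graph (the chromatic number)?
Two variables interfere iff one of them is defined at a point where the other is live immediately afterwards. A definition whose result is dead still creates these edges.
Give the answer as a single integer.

def/use:
  B0: {k} / ∅
  B1: {k} / ∅
  B2: {k} / {k}
  B3: {k} / ∅
  B4: {n} / ∅
  B5: {j} / ∅
  B6: {k,u} / {k}
  B7: {u} / {u}

Live sets:
  live B0: ∅→{k}
  live B1: ∅→∅
  live B2: {k}→{k}
  live B3: ∅→∅
  live B4: {k}→{k}
  live B5: ∅→∅
  live B6: {k}→{u}
  live B7: {u}→∅

Conflict graph:
  j — ∅
  k — {n,u}
  n — {k}
  u — {k}

Colouring:
  clique {k,n} ⇒ need ≥ 2
  assign j→R0 k→R0 n→R1 u→R1 — no edge inside a register ⇒ χ ≤ 2
  χ = 2

Answer: 2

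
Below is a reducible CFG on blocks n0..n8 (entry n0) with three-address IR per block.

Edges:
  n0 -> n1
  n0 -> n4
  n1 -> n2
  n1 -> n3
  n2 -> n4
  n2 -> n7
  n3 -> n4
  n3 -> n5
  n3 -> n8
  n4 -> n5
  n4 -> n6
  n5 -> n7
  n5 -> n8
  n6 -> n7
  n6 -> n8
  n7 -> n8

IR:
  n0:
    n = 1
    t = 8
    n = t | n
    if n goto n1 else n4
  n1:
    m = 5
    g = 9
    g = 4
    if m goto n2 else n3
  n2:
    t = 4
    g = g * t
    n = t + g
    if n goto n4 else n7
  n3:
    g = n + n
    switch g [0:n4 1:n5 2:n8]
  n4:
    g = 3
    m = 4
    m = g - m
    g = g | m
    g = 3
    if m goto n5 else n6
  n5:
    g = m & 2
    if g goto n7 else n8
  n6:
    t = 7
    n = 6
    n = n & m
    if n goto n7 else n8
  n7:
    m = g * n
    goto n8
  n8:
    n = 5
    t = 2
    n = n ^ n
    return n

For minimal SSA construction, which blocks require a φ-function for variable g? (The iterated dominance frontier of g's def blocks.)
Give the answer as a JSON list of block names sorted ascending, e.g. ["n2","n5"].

idom tree: n1←n0 n2←n1 n3←n1 n4←n0 n5←n0 n6←n4 n7←n0 n8←n0
Dom∩ at merges:
  n4: preds {n0,n2,n3}: {n0} ∩ {n0,n1,n2} ∩ {n0,n1,n3} = {n0}; idom=n0
  n5: preds {n3,n4}: {n0,n1,n3} ∩ {n0,n4} = {n0}; idom=n0
  n7: preds {n2,n5,n6}: {n0,n1,n2} ∩ {n0,n5} ∩ {n0,n4,n6} = {n0}; idom=n0
  n8: preds {n3,n5,n6,n7}: {n0,n1,n3} ∩ {n0,n5} ∩ {n0,n4,n6} ∩ {n0,n7} = {n0}; idom=n0

DF walk-up:
  n4←n0: walk · to n0
  n4←n2: walk n2→n1 to n0
  n4←n3: walk n3→n1 to n0
  n5←n3: walk n3→n1 to n0
  n5←n4: walk n4 to n0
  n7←n2: walk n2→n1 to n0
  n7←n5: walk n5 to n0
  n7←n6: walk n6→n4 to n0
  n8←n3: walk n3→n1 to n0
  n8←n5: walk n5 to n0
  n8←n6: walk n6→n4 to n0
  n8←n7: walk n7 to n0
  n0: DF=∅
  n1: DF={n4,n5,n7,n8}
  n2: DF={n4,n7}
  n3: DF={n4,n5,n8}
  n4: DF={n5,n7,n8}
  n5: DF={n7,n8}
  n6: DF={n7,n8}
  n7: DF={n8}
  n8: DF=∅

φ for g: defs {n1,n2,n3,n4,n5}
  DF⁺ = {n4,n5,n7,n8}

Answer: ["n4", "n5", "n7", "n8"]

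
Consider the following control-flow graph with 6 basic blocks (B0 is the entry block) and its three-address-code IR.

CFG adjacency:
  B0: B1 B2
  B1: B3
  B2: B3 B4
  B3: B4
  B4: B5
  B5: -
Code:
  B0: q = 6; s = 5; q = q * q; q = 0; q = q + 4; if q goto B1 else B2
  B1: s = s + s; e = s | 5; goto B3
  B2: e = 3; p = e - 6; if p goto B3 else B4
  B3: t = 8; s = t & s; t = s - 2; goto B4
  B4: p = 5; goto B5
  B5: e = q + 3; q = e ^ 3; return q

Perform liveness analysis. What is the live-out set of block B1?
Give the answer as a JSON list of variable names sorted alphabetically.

Answer: ["q", "s"]

Analysis:
Block summaries:
  B0 def {q,s} use ∅
  B1 def {e,s} use {s}
  B2 def {e,p} use ∅
  B3 def {s,t} use {s}
  B4 def {p} use ∅
  B5 def {e,q} use {q}

Liveness:
  live B0: ∅→{q,s}
  live B1: {q,s}→{q,s}
  live B2: {q,s}→{q,s}
  live B3: {q,s}→{q}
  live B4: {q}→{q}
  live B5: {q}→∅

live-out(B1) = ["q", "s"]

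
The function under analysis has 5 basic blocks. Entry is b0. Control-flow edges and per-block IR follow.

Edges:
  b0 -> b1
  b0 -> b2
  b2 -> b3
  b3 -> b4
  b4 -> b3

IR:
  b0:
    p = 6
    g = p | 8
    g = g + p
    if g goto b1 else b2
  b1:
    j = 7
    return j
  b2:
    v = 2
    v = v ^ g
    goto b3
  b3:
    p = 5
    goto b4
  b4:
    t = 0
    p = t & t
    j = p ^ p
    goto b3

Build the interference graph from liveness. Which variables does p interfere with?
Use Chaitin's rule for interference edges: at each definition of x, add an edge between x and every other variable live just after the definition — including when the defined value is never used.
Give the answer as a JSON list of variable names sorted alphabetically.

Answer: ["g"]

Working:
def/use:
  b0 def {g,p} use ∅
  b1 def {j} use ∅
  b2 def {v} use {g}
  b3 def {p} use ∅
  b4 def {j,p,t} use ∅

Liveness:
  live b0: ∅→{g}
  live b1: ∅→∅
  live b2: {g}→∅
  live b3: ∅→∅
  live b4: ∅→∅

Interfere edges:
  g — {p,v}
  j — ∅
  p — {g}
  t — ∅
  v — {g}

N(p) = ["g"]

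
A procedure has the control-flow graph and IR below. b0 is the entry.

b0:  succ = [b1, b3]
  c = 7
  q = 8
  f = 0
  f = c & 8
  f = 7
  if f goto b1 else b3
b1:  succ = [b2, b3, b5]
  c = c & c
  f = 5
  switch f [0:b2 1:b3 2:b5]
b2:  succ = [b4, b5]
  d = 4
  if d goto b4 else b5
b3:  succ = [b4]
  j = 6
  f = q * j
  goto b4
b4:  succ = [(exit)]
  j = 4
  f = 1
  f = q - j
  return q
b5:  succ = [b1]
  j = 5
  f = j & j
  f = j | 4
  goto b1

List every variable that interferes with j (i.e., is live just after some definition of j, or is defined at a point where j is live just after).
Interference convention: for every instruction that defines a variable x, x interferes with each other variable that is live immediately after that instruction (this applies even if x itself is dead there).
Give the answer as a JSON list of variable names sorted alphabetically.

Answer: ["c", "f", "q"]

Analysis:
Block summaries:
  b0: def={c,f,q} ue=∅
  b1: def={c,f} ue={c}
  b2: def={d} ue=∅
  b3: def={f,j} ue={q}
  b4: def={f,j} ue={q}
  b5: def={f,j} ue=∅

Liveness:
  b0: in=∅ out={c,q}
  b1: in={c,q} out={c,q}
  b2: in={c,q} out={c,q}
  b3: in={q} out={q}
  b4: in={q} out=∅
  b5: in={c,q} out={c,q}

Interference:
  c: {d,f,j,q}
  d: {c,q}
  f: {c,j,q}
  j: {c,f,q}
  q: {c,d,f,j}

N(j) = ["c", "f", "q"]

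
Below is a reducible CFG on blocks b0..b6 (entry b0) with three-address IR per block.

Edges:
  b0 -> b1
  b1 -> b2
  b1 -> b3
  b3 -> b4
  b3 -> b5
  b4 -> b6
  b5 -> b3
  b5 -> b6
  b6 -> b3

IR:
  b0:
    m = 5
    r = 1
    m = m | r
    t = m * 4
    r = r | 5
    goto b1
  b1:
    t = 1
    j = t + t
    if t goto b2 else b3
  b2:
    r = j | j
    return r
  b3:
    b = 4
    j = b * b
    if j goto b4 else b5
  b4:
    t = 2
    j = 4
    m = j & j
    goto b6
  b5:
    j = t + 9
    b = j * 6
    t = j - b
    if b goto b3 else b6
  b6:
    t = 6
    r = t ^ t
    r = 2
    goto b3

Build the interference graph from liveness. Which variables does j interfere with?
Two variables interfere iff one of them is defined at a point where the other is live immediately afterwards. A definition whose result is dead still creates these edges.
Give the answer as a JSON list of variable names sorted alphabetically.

def/use:
  b0: {m,r,t} / ∅
  b1: {j,t} / ∅
  b2: {r} / {j}
  b3: {b,j} / ∅
  b4: {j,m,t} / ∅
  b5: {b,j,t} / {t}
  b6: {r,t} / ∅

Live sets:
  live b0: ∅→∅
  live b1: ∅→{j,t}
  live b2: {j}→∅
  live b3: {t}→{t}
  live b4: ∅→∅
  live b5: {t}→{t}
  live b6: ∅→{t}

Interfere edges:
  b: {j,t}
  j: {b,t}
  m: {r}
  r: {m,t}
  t: {b,j,r}

N(j) = ["b", "t"]

Answer: ["b", "t"]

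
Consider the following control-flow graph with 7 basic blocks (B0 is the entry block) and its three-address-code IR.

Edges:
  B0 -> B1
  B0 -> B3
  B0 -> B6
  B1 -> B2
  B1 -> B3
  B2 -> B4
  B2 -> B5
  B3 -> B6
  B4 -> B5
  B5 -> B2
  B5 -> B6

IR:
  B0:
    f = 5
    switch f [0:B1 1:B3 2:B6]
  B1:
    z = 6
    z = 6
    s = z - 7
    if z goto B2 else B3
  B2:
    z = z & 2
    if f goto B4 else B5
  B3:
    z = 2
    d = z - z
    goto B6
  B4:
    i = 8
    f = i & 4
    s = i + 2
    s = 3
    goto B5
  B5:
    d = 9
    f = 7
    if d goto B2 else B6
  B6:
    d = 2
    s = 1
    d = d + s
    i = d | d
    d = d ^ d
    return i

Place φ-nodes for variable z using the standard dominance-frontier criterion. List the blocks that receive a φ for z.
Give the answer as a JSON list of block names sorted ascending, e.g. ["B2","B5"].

idom tree: B1←B0 B2←B1 B3←B0 B4←B2 B5←B2 B6←B0
Dom∩ at merges:
  B2: preds {B1,B5}: {B0,B1} ∩ {B0,B1,B2,B5} = {B0,B1}; idom=B1
  B3: preds {B0,B1}: {B0} ∩ {B0,B1} = {B0}; idom=B0
  B5: preds {B2,B4}: {B0,B1,B2} ∩ {B0,B1,B2,B4} = {B0,B1,B2}; idom=B2
  B6: preds {B0,B3,B5}: {B0} ∩ {B0,B3} ∩ {B0,B1,B2,B5} = {B0}; idom=B0

DF walk-up:
  B2←B1: walk · to B1
  B2←B5: walk B5→B2 to B1
  B3←B0: walk · to B0
  B3←B1: walk B1 to B0
  B5←B2: walk · to B2
  B5←B4: walk B4 to B2
  B6←B0: walk · to B0
  B6←B3: walk B3 to B0
  B6←B5: walk B5→B2→B1 to B0
  B0: DF=∅
  B1: DF={B3,B6}
  B2: DF={B2,B6}
  B3: DF={B6}
  B4: DF={B5}
  B5: DF={B2,B6}
  B6: DF=∅

φ for z: defs {B1,B2,B3}
  DF⁺ = {B2,B3,B6}

Answer: ["B2", "B3", "B6"]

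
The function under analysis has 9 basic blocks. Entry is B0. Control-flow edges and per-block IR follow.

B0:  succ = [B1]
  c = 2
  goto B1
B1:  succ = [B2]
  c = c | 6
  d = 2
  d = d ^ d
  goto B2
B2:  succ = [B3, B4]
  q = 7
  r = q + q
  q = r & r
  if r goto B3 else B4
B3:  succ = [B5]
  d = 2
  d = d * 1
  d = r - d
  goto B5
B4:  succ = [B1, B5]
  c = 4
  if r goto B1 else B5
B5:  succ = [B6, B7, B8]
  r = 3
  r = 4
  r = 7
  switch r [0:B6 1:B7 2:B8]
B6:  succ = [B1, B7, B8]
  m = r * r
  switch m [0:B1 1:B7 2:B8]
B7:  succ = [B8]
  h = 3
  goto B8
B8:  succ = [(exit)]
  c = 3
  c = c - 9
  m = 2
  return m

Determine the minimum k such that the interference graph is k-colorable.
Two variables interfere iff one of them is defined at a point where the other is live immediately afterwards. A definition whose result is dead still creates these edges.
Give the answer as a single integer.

Per-block:
  B0: {c} / ∅
  B1: {c,d} / {c}
  B2: {q,r} / ∅
  B3: {d} / {r}
  B4: {c} / {r}
  B5: {r} / ∅
  B6: {m} / {r}
  B7: {h} / ∅
  B8: {c,m} / ∅

Live sets:
  B0: in=∅ out={c}
  B1: in={c} out={c}
  B2: in={c} out={c,r}
  B3: in={c,r} out={c}
  B4: in={r} out={c}
  B5: in={c} out={c,r}
  B6: in={c,r} out={c}
  B7: in=∅ out=∅
  B8: in=∅ out=∅

Interfere edges:
  c: {d,m,q,r}
  d: {c,r}
  h: ∅
  m: {c}
  q: {c,r}
  r: {c,d,q}

Chromatic number:
  lower bound: {c,d,r} mutually conflict ⇒ χ ≥ 3
  3-colouring: c0={c,h}  c1={m,r}  c2={d,q}
  χ = 3

Answer: 3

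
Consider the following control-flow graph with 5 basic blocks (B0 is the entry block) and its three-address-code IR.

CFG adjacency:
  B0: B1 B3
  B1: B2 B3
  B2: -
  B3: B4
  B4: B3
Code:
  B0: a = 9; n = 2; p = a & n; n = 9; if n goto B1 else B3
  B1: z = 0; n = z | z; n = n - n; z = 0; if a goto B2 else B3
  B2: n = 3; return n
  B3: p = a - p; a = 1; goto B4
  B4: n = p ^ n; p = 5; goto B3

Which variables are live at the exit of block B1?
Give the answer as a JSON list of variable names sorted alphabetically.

Answer: ["a", "n", "p"]

Derivation:
Block summaries:
  B0: def={a,n,p} ue=∅
  B1: def={n,z} ue={a}
  B2: def={n} ue=∅
  B3: def={a,p} ue={a,p}
  B4: def={n,p} ue={n,p}

Backward fixpoint:
  B0 li=∅ lo={a,n,p}
  B1 li={a,p} lo={a,n,p}
  B2 li=∅ lo=∅
  B3 li={a,n,p} lo={a,n,p}
  B4 li={a,n,p} lo={a,n,p}

live-out(B1) = ["a", "n", "p"]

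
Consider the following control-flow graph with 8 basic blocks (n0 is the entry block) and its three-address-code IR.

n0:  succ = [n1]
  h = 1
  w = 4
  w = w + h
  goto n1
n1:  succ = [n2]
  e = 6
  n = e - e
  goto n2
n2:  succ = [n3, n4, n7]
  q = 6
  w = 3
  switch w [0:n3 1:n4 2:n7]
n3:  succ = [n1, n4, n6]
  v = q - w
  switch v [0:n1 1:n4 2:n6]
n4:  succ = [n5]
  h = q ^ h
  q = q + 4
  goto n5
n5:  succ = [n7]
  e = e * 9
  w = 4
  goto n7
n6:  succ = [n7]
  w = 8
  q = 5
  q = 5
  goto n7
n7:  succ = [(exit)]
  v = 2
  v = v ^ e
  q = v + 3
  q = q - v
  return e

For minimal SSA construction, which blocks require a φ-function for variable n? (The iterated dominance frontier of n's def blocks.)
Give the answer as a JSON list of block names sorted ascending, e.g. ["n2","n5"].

Answer: ["n1"]

Analysis:
idom tree: n1←n0 n2←n1 n3←n2 n4←n2 n5←n4 n6←n3 n7←n2
Dom at joins:
  n1: preds {n0,n3}: {n0} ∩ {n0,n1,n2,n3} = {n0}; idom=n0
  n4: preds {n2,n3}: {n0,n1,n2} ∩ {n0,n1,n2,n3} = {n0,n1,n2}; idom=n2
  n7: preds {n2,n5,n6}: {n0,n1,n2} ∩ {n0,n1,n2,n4,n5} ∩ {n0,n1,n2,n3,n6} = {n0,n1,n2}; idom=n2

Frontier:
  join n1 pred n0: · stop@n0
  join n1 pred n3: n3→n2→n1 stop@n0
  join n4 pred n2: · stop@n2
  join n4 pred n3: n3 stop@n2
  join n7 pred n2: · stop@n2
  join n7 pred n5: n5→n4 stop@n2
  join n7 pred n6: n6→n3 stop@n2
  DF(n0)=∅
  DF(n1)={n1}
  DF(n2)={n1}
  DF(n3)={n1,n4,n7}
  DF(n4)={n7}
  DF(n5)={n7}
  DF(n6)={n7}
  DF(n7)=∅

φ for n: defs {n1}
  DF⁺ = {n1}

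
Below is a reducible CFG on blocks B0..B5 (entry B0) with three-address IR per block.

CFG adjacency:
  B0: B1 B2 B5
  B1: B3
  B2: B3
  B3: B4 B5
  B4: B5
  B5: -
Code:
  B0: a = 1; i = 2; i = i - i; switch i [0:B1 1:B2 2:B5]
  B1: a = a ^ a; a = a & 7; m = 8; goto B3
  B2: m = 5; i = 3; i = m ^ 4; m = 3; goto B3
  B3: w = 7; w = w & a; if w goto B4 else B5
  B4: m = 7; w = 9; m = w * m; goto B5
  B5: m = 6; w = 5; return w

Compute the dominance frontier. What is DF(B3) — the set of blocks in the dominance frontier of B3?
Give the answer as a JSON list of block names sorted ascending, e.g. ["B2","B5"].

idom tree: B1←B0 B2←B0 B3←B0 B4←B3 B5←B0
Dom∩ at merges:
  B3: preds {B1,B2}: {B0,B1} ∩ {B0,B2} = {B0}; idom=B0
  B5: preds {B0,B3,B4}: {B0} ∩ {B0,B3} ∩ {B0,B3,B4} = {B0}; idom=B0

DF derivation:
  join B3 pred B1: B1 stop@B0
  join B3 pred B2: B2 stop@B0
  join B5 pred B0: · stop@B0
  join B5 pred B3: B3 stop@B0
  join B5 pred B4: B4→B3 stop@B0
  B0 → ∅
  B1 → {B3}
  B2 → {B3}
  B3 → {B5}
  B4 → {B5}
  B5 → ∅

DF(B3) = ["B5"]

Answer: ["B5"]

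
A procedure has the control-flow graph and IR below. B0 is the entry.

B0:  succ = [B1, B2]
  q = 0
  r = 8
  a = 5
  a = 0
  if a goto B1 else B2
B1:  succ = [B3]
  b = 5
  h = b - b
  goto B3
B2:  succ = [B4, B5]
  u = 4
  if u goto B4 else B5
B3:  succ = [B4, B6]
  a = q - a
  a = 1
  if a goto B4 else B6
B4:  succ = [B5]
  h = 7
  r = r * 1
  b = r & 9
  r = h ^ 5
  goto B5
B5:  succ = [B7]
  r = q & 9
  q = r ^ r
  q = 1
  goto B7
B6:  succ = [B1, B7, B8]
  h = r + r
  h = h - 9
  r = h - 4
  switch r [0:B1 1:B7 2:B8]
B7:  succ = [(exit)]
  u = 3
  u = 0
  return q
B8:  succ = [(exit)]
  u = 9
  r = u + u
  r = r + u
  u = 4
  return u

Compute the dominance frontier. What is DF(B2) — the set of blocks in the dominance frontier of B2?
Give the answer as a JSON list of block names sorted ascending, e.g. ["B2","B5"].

idom tree: B1←B0 B2←B0 B3←B1 B4←B0 B5←B0 B6←B3 B7←B0 B8←B6
Dom at joins:
  B1: preds {B0,B6}: {B0} ∩ {B0,B1,B3,B6} = {B0}; idom=B0
  B4: preds {B2,B3}: {B0,B2} ∩ {B0,B1,B3} = {B0}; idom=B0
  B5: preds {B2,B4}: {B0,B2} ∩ {B0,B4} = {B0}; idom=B0
  B7: preds {B5,B6}: {B0,B5} ∩ {B0,B1,B3,B6} = {B0}; idom=B0

DF derivation:
  B1←B0: walk · to B0
  B1←B6: walk B6→B3→B1 to B0
  B4←B2: walk B2 to B0
  B4←B3: walk B3→B1 to B0
  B5←B2: walk B2 to B0
  B5←B4: walk B4 to B0
  B7←B5: walk B5 to B0
  B7←B6: walk B6→B3→B1 to B0
  DF(B0)=∅
  DF(B1)={B1,B4,B7}
  DF(B2)={B4,B5}
  DF(B3)={B1,B4,B7}
  DF(B4)={B5}
  DF(B5)={B7}
  DF(B6)={B1,B7}
  DF(B7)=∅
  DF(B8)=∅

DF(B2) = ["B4", "B5"]

Answer: ["B4", "B5"]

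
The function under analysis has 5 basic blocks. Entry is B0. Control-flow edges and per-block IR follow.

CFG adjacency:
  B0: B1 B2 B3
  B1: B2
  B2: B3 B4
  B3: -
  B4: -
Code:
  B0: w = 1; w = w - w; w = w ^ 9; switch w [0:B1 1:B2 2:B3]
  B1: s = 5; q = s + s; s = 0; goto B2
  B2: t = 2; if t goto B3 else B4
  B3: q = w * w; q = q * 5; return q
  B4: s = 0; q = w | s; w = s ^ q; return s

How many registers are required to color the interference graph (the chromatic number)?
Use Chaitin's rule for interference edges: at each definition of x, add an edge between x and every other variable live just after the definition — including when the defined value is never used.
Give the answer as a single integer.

Answer: 3

Analysis:
Per-block:
  B0: def={w} ue=∅
  B1: def={q,s} ue=∅
  B2: def={t} ue=∅
  B3: def={q} ue={w}
  B4: def={q,s,w} ue={w}

Live sets:
  B0: in=∅ out={w}
  B1: in={w} out={w}
  B2: in={w} out={w}
  B3: in={w} out=∅
  B4: in={w} out=∅

Conflict graph:
  q — {s,w}
  s — {q,w}
  t — {w}
  w — {q,s,t}

Chromatic number:
  lower bound: {q,s,w} mutually conflict ⇒ χ ≥ 3
  3-colouring: c0={w}  c1={q,t}  c2={s}
  χ = 3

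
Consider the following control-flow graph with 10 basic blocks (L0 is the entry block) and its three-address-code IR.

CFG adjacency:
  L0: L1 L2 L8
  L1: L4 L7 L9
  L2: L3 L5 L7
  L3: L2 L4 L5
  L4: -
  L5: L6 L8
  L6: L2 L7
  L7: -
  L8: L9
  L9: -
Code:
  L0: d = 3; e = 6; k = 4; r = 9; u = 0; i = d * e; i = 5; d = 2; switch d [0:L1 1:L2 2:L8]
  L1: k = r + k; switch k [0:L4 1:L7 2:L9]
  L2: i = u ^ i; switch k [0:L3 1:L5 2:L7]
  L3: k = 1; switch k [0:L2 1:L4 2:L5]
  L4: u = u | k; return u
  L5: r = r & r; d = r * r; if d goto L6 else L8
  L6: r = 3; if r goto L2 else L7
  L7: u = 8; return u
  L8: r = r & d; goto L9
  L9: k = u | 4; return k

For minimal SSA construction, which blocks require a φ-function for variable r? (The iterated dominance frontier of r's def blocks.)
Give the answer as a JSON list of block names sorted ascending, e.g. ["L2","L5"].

Answer: ["L2", "L4", "L7", "L8", "L9"]

Working:
idom tree: L1←L0 L2←L0 L3←L2 L4←L0 L5←L2 L6←L5 L7←L0 L8←L0 L9←L0
Dom∩ at merges:
  L2: preds {L0,L3,L6}: {L0} ∩ {L0,L2,L3} ∩ {L0,L2,L5,L6} = {L0}; idom=L0
  L4: preds {L1,L3}: {L0,L1} ∩ {L0,L2,L3} = {L0}; idom=L0
  L5: preds {L2,L3}: {L0,L2} ∩ {L0,L2,L3} = {L0,L2}; idom=L2
  L7: preds {L1,L2,L6}: {L0,L1} ∩ {L0,L2} ∩ {L0,L2,L5,L6} = {L0}; idom=L0
  L8: preds {L0,L5}: {L0} ∩ {L0,L2,L5} = {L0}; idom=L0
  L9: preds {L1,L8}: {L0,L1} ∩ {L0,L8} = {L0}; idom=L0

DF derivation:
  join L2 pred L0: · stop@L0
  join L2 pred L3: L3→L2 stop@L0
  join L2 pred L6: L6→L5→L2 stop@L0
  join L4 pred L1: L1 stop@L0
  join L4 pred L3: L3→L2 stop@L0
  join L5 pred L2: · stop@L2
  join L5 pred L3: L3 stop@L2
  join L7 pred L1: L1 stop@L0
  join L7 pred L2: L2 stop@L0
  join L7 pred L6: L6→L5→L2 stop@L0
  join L8 pred L0: · stop@L0
  join L8 pred L5: L5→L2 stop@L0
  join L9 pred L1: L1 stop@L0
  join L9 pred L8: L8 stop@L0
  L0 → ∅
  L1 → {L4,L7,L9}
  L2 → {L2,L4,L7,L8}
  L3 → {L2,L4,L5}
  L4 → ∅
  L5 → {L2,L7,L8}
  L6 → {L2,L7}
  L7 → ∅
  L8 → {L9}
  L9 → ∅

φ for r: defs {L0,L5,L6,L8}
  DF⁺ = {L2,L4,L7,L8,L9}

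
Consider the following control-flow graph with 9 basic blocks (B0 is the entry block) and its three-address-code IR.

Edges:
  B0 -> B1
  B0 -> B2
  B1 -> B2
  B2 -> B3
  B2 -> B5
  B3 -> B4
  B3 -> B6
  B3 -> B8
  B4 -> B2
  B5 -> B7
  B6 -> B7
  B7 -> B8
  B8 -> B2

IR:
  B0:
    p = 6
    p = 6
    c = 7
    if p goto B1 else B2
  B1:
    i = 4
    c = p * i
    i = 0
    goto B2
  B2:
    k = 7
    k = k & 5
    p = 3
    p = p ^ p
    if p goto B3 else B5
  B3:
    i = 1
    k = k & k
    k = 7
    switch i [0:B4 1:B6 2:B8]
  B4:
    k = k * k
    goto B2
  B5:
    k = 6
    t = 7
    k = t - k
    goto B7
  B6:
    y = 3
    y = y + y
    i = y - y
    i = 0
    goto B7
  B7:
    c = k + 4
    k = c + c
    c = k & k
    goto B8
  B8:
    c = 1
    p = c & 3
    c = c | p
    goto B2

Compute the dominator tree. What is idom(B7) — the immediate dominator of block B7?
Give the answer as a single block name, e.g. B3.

idom tree: B1←B0 B2←B0 B3←B2 B4←B3 B5←B2 B6←B3 B7←B2 B8←B2
Dom at joins:
  B2: preds {B0,B1,B4,B8}: {B0} ∩ {B0,B1} ∩ {B0,B2,B3,B4} ∩ {B0,B2,B8} = {B0}; idom=B0
  B7: preds {B5,B6}: {B0,B2,B5} ∩ {B0,B2,B3,B6} = {B0,B2}; idom=B2
  B8: preds {B3,B7}: {B0,B2,B3} ∩ {B0,B2,B7} = {B0,B2}; idom=B2

idom(B7) = B2

Answer: B2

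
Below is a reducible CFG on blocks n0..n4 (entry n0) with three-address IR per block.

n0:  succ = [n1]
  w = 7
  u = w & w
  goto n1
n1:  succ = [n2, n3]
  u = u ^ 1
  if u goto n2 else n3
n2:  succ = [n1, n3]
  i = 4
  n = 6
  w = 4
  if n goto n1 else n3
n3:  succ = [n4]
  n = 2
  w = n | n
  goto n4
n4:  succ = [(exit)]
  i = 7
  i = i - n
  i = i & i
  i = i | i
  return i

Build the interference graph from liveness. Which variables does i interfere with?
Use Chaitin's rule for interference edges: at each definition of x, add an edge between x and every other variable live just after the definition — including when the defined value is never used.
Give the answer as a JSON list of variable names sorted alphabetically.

Per-block:
  n0: def={u,w} ue=∅
  n1: def={u} ue={u}
  n2: def={i,n,w} ue=∅
  n3: def={n,w} ue=∅
  n4: def={i} ue={n}

Backward fixpoint:
  live n0: ∅→{u}
  live n1: {u}→{u}
  live n2: {u}→{u}
  live n3: ∅→{n}
  live n4: {n}→∅

Interference:
  i — {n,u}
  n — {i,u,w}
  u — {i,n,w}
  w — {n,u}

N(i) = ["n", "u"]

Answer: ["n", "u"]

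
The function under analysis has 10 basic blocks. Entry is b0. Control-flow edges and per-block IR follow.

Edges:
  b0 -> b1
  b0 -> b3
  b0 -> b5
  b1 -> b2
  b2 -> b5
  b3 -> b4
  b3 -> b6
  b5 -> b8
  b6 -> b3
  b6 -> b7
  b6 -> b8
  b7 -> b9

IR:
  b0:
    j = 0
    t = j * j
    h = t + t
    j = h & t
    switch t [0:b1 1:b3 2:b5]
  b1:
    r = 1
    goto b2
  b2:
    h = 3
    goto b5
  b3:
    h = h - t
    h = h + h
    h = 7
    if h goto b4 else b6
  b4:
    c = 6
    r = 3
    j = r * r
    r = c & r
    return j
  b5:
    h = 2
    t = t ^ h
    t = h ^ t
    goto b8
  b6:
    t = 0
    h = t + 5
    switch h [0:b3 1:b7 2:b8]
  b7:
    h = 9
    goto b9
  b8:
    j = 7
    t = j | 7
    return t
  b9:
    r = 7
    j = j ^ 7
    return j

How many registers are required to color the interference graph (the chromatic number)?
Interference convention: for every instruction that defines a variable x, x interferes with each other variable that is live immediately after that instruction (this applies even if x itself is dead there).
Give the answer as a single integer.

def/use:
  b0 def {h,j,t} use ∅
  b1 def {r} use ∅
  b2 def {h} use ∅
  b3 def {h} use {h,t}
  b4 def {c,j,r} use ∅
  b5 def {h,t} use {t}
  b6 def {h,t} use ∅
  b7 def {h} use ∅
  b8 def {j,t} use ∅
  b9 def {j,r} use {j}

Backward fixpoint:
  live b0: ∅→{h,j,t}
  live b1: {t}→{t}
  live b2: {t}→{t}
  live b3: {h,j,t}→{j}
  live b4: ∅→∅
  live b5: {t}→∅
  live b6: {j}→{h,j,t}
  live b7: {j}→{j}
  live b8: ∅→∅
  live b9: {j}→∅

Interference:
  c: {j,r}
  h: {j,t}
  j: {c,h,r,t}
  r: {c,j,t}
  t: {h,j,r}

Colouring:
  clique {c,j,r} ⇒ need ≥ 3
  assign c→c2 h→c1 j→c0 r→c1 t→c2 — no edge inside a register ⇒ χ ≤ 3
  χ = 3

Answer: 3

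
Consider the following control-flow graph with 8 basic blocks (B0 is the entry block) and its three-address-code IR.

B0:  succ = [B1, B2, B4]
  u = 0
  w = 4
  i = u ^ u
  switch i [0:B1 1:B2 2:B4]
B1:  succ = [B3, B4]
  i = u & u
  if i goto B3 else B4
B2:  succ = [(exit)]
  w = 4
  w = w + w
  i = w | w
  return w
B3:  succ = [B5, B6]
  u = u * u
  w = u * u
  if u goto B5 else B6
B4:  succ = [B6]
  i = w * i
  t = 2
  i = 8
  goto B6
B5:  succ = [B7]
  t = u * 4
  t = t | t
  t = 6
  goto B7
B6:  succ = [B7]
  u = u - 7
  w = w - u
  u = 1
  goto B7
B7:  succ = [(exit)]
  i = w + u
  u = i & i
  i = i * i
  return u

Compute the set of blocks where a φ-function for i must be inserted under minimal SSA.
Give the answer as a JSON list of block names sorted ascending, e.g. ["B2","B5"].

idom tree: B1←B0 B2←B0 B3←B1 B4←B0 B5←B3 B6←B0 B7←B0
Dom at joins:
  B4: preds {B0,B1}: {B0} ∩ {B0,B1} = {B0}; idom=B0
  B6: preds {B3,B4}: {B0,B1,B3} ∩ {B0,B4} = {B0}; idom=B0
  B7: preds {B5,B6}: {B0,B1,B3,B5} ∩ {B0,B6} = {B0}; idom=B0

DF walk-up:
  join B4 pred B0: · stop@B0
  join B4 pred B1: B1 stop@B0
  join B6 pred B3: B3→B1 stop@B0
  join B6 pred B4: B4 stop@B0
  join B7 pred B5: B5→B3→B1 stop@B0
  join B7 pred B6: B6 stop@B0
  B0 → ∅
  B1 → {B4,B6,B7}
  B2 → ∅
  B3 → {B6,B7}
  B4 → {B6}
  B5 → {B7}
  B6 → {B7}
  B7 → ∅

φ for i: defs {B0,B1,B2,B4,B7}
  DF⁺ = {B4,B6,B7}

Answer: ["B4", "B6", "B7"]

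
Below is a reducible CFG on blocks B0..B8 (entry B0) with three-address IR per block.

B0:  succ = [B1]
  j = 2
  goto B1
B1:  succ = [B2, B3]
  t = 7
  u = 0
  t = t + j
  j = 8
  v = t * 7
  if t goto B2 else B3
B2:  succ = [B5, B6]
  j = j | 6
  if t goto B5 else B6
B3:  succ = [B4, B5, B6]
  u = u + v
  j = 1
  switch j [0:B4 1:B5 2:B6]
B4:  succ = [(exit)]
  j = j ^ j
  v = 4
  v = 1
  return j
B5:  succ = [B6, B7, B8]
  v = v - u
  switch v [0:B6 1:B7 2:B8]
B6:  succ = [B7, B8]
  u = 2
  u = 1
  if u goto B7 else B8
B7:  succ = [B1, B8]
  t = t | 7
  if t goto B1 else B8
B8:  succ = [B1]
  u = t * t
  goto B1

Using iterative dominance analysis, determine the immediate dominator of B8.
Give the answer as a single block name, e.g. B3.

Answer: B1

Working:
idom tree: B1←B0 B2←B1 B3←B1 B4←B3 B5←B1 B6←B1 B7←B1 B8←B1
Dom at joins:
  B1: preds {B0,B7,B8}: {B0} ∩ {B0,B1,B7} ∩ {B0,B1,B8} = {B0}; idom=B0
  B5: preds {B2,B3}: {B0,B1,B2} ∩ {B0,B1,B3} = {B0,B1}; idom=B1
  B6: preds {B2,B3,B5}: {B0,B1,B2} ∩ {B0,B1,B3} ∩ {B0,B1,B5} = {B0,B1}; idom=B1
  B7: preds {B5,B6}: {B0,B1,B5} ∩ {B0,B1,B6} = {B0,B1}; idom=B1
  B8: preds {B5,B6,B7}: {B0,B1,B5} ∩ {B0,B1,B6} ∩ {B0,B1,B7} = {B0,B1}; idom=B1

idom(B8) = B1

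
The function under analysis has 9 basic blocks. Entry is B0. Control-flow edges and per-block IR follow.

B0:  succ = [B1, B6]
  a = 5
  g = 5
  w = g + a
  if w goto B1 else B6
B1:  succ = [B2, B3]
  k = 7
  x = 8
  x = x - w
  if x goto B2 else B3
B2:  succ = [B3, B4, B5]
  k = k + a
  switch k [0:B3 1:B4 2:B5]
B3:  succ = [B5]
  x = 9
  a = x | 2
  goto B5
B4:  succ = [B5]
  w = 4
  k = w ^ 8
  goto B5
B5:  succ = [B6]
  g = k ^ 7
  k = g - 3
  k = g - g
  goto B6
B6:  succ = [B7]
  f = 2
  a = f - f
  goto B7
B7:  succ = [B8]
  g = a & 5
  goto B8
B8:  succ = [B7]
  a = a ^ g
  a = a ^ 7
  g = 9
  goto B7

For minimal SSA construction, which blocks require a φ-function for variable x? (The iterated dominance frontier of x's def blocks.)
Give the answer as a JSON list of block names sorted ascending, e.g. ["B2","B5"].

idom tree: B1←B0 B2←B1 B3←B1 B4←B2 B5←B1 B6←B0 B7←B6 B8←B7
Dom at joins:
  B3: preds {B1,B2}: {B0,B1} ∩ {B0,B1,B2} = {B0,B1}; idom=B1
  B5: preds {B2,B3,B4}: {B0,B1,B2} ∩ {B0,B1,B3} ∩ {B0,B1,B2,B4} = {B0,B1}; idom=B1
  B6: preds {B0,B5}: {B0} ∩ {B0,B1,B5} = {B0}; idom=B0
  B7: preds {B6,B8}: {B0,B6} ∩ {B0,B6,B7,B8} = {B0,B6}; idom=B6

DF derivation:
  join B3 pred B1: · stop@B1
  join B3 pred B2: B2 stop@B1
  join B5 pred B2: B2 stop@B1
  join B5 pred B3: B3 stop@B1
  join B5 pred B4: B4→B2 stop@B1
  join B6 pred B0: · stop@B0
  join B6 pred B5: B5→B1 stop@B0
  join B7 pred B6: · stop@B6
  join B7 pred B8: B8→B7 stop@B6
  B0: DF=∅
  B1: DF={B6}
  B2: DF={B3,B5}
  B3: DF={B5}
  B4: DF={B5}
  B5: DF={B6}
  B6: DF=∅
  B7: DF={B7}
  B8: DF={B7}

φ for x: defs {B1,B3}
  DF⁺ = {B5,B6}

Answer: ["B5", "B6"]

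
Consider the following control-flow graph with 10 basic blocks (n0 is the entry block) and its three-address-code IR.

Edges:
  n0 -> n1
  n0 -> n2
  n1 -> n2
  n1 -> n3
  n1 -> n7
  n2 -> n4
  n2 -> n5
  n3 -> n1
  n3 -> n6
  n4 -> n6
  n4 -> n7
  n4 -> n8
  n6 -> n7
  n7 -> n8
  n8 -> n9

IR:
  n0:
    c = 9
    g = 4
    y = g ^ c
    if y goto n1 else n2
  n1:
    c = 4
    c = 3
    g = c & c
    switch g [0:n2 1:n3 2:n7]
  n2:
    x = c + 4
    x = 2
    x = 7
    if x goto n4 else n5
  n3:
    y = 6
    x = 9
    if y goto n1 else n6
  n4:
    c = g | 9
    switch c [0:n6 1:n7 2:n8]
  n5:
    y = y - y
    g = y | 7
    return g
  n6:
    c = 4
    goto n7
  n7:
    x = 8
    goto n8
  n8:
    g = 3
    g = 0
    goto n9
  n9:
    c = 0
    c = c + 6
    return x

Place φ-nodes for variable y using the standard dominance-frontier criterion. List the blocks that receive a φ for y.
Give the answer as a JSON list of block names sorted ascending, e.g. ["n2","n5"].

idom tree: n1←n0 n2←n0 n3←n1 n4←n2 n5←n2 n6←n0 n7←n0 n8←n0 n9←n8
Dom at joins:
  n1: preds {n0,n3}: {n0} ∩ {n0,n1,n3} = {n0}; idom=n0
  n2: preds {n0,n1}: {n0} ∩ {n0,n1} = {n0}; idom=n0
  n6: preds {n3,n4}: {n0,n1,n3} ∩ {n0,n2,n4} = {n0}; idom=n0
  n7: preds {n1,n4,n6}: {n0,n1} ∩ {n0,n2,n4} ∩ {n0,n6} = {n0}; idom=n0
  n8: preds {n4,n7}: {n0,n2,n4} ∩ {n0,n7} = {n0}; idom=n0

DF walk-up:
  n1←n0: walk · to n0
  n1←n3: walk n3→n1 to n0
  n2←n0: walk · to n0
  n2←n1: walk n1 to n0
  n6←n3: walk n3→n1 to n0
  n6←n4: walk n4→n2 to n0
  n7←n1: walk n1 to n0
  n7←n4: walk n4→n2 to n0
  n7←n6: walk n6 to n0
  n8←n4: walk n4→n2 to n0
  n8←n7: walk n7 to n0
  DF(n0)=∅
  DF(n1)={n1,n2,n6,n7}
  DF(n2)={n6,n7,n8}
  DF(n3)={n1,n6}
  DF(n4)={n6,n7,n8}
  DF(n5)=∅
  DF(n6)={n7}
  DF(n7)={n8}
  DF(n8)=∅
  DF(n9)=∅

φ for y: defs {n0,n3,n5}
  DF⁺ = {n1,n2,n6,n7,n8}

Answer: ["n1", "n2", "n6", "n7", "n8"]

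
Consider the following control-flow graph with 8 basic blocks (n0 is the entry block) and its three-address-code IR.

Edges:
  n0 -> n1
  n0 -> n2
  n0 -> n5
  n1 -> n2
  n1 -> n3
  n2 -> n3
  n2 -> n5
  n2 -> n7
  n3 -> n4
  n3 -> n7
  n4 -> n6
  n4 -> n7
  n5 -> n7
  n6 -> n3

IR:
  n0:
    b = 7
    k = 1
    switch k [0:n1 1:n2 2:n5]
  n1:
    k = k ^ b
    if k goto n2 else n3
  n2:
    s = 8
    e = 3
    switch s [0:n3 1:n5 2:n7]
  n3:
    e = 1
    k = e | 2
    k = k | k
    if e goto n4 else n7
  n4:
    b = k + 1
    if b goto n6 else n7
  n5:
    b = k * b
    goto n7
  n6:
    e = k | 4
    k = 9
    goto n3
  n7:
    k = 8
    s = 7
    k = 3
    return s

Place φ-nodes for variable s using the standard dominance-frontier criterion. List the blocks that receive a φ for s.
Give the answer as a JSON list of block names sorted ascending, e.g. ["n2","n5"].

Answer: ["n3", "n5", "n7"]

Analysis:
idom tree: n1←n0 n2←n0 n3←n0 n4←n3 n5←n0 n6←n4 n7←n0
Join-block Dom:
  n2: preds {n0,n1}: {n0} ∩ {n0,n1} = {n0}; idom=n0
  n3: preds {n1,n2,n6}: {n0,n1} ∩ {n0,n2} ∩ {n0,n3,n4,n6} = {n0}; idom=n0
  n5: preds {n0,n2}: {n0} ∩ {n0,n2} = {n0}; idom=n0
  n7: preds {n2,n3,n4,n5}: {n0,n2} ∩ {n0,n3} ∩ {n0,n3,n4} ∩ {n0,n5} = {n0}; idom=n0

DF derivation:
  join n2 pred n0: · stop@n0
  join n2 pred n1: n1 stop@n0
  join n3 pred n1: n1 stop@n0
  join n3 pred n2: n2 stop@n0
  join n3 pred n6: n6→n4→n3 stop@n0
  join n5 pred n0: · stop@n0
  join n5 pred n2: n2 stop@n0
  join n7 pred n2: n2 stop@n0
  join n7 pred n3: n3 stop@n0
  join n7 pred n4: n4→n3 stop@n0
  join n7 pred n5: n5 stop@n0
  DF(n0)=∅
  DF(n1)={n2,n3}
  DF(n2)={n3,n5,n7}
  DF(n3)={n3,n7}
  DF(n4)={n3,n7}
  DF(n5)={n7}
  DF(n6)={n3}
  DF(n7)=∅

φ for s: defs {n2,n7}
  DF⁺ = {n3,n5,n7}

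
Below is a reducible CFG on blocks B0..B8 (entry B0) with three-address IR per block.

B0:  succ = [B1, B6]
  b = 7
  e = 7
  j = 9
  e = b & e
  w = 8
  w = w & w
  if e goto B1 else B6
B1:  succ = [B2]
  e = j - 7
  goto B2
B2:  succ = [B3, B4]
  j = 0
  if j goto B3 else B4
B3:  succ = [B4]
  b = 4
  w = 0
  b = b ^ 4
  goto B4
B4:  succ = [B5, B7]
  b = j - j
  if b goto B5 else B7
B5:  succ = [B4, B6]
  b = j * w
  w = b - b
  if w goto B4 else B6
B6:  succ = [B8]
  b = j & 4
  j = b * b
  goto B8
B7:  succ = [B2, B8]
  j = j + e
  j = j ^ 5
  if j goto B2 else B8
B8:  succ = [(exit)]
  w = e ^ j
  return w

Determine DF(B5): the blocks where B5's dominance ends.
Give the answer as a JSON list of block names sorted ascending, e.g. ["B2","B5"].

idom tree: B1←B0 B2←B1 B3←B2 B4←B2 B5←B4 B6←B0 B7←B4 B8←B0
Join-block Dom:
  B2: preds {B1,B7}: {B0,B1} ∩ {B0,B1,B2,B4,B7} = {B0,B1}; idom=B1
  B4: preds {B2,B3,B5}: {B0,B1,B2} ∩ {B0,B1,B2,B3} ∩ {B0,B1,B2,B4,B5} = {B0,B1,B2}; idom=B2
  B6: preds {B0,B5}: {B0} ∩ {B0,B1,B2,B4,B5} = {B0}; idom=B0
  B8: preds {B6,B7}: {B0,B6} ∩ {B0,B1,B2,B4,B7} = {B0}; idom=B0

DF derivation:
  join B2 pred B1: · stop@B1
  join B2 pred B7: B7→B4→B2 stop@B1
  join B4 pred B2: · stop@B2
  join B4 pred B3: B3 stop@B2
  join B4 pred B5: B5→B4 stop@B2
  join B6 pred B0: · stop@B0
  join B6 pred B5: B5→B4→B2→B1 stop@B0
  join B8 pred B6: B6 stop@B0
  join B8 pred B7: B7→B4→B2→B1 stop@B0
  B0 → ∅
  B1 → {B6,B8}
  B2 → {B2,B6,B8}
  B3 → {B4}
  B4 → {B2,B4,B6,B8}
  B5 → {B4,B6}
  B6 → {B8}
  B7 → {B2,B8}
  B8 → ∅

DF(B5) = ["B4", "B6"]

Answer: ["B4", "B6"]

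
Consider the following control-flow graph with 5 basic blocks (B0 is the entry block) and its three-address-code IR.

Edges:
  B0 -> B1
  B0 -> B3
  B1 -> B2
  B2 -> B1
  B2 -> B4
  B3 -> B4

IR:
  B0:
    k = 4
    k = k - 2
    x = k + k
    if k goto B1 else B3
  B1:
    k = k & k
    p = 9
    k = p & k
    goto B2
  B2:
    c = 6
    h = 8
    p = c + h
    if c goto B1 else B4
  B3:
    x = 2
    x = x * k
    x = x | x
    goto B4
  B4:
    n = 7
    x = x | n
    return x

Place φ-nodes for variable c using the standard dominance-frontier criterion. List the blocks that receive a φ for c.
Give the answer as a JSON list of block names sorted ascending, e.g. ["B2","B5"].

idom tree: B1←B0 B2←B1 B3←B0 B4←B0
Join-block Dom:
  B1: preds {B0,B2}: {B0} ∩ {B0,B1,B2} = {B0}; idom=B0
  B4: preds {B2,B3}: {B0,B1,B2} ∩ {B0,B3} = {B0}; idom=B0

Frontier:
  join B1 pred B0: · stop@B0
  join B1 pred B2: B2→B1 stop@B0
  join B4 pred B2: B2→B1 stop@B0
  join B4 pred B3: B3 stop@B0
  B0 → ∅
  B1 → {B1,B4}
  B2 → {B1,B4}
  B3 → {B4}
  B4 → ∅

φ for c: defs {B2}
  DF⁺ = {B1,B4}

Answer: ["B1", "B4"]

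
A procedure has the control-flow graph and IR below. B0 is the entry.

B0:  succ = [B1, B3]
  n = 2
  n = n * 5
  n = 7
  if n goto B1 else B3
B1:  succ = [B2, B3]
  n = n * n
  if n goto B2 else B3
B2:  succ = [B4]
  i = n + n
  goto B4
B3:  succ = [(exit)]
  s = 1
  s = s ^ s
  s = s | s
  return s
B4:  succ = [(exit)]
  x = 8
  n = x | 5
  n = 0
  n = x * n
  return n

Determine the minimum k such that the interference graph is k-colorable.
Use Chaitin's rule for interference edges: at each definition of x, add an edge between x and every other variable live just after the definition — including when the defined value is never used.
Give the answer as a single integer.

def/use:
  B0 def {n} use ∅
  B1 def {n} use {n}
  B2 def {i} use {n}
  B3 def {s} use ∅
  B4 def {n,x} use ∅

Liveness:
  live B0: ∅→{n}
  live B1: {n}→{n}
  live B2: {n}→∅
  live B3: ∅→∅
  live B4: ∅→∅

Conflict graph:
  i↔∅
  n↔{x}
  s↔∅
  x↔{n}

Chromatic number:
  lower bound: {n,x} mutually conflict ⇒ χ ≥ 2
  2-colouring: c0={i,n,s}  c1={x}
  χ = 2

Answer: 2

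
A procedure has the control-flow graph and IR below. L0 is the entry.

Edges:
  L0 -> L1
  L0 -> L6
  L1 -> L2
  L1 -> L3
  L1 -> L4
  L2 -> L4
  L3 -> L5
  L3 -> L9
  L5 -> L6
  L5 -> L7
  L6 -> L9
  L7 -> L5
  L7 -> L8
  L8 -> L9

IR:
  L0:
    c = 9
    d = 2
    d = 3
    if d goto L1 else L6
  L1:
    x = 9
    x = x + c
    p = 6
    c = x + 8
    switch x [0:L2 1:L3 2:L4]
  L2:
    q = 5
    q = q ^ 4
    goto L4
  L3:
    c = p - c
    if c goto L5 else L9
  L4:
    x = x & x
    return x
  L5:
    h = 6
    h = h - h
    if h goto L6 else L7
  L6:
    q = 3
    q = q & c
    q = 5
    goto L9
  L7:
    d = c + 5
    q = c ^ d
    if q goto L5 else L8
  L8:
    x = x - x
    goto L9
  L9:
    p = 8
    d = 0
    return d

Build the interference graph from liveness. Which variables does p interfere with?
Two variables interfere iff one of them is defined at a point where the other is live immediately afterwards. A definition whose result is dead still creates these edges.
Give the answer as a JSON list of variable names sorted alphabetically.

Answer: ["c", "x"]

Analysis:
Block summaries:
  L0: {c,d} / ∅
  L1: {c,p,x} / {c}
  L2: {q} / ∅
  L3: {c} / {c,p}
  L4: {x} / {x}
  L5: {h} / ∅
  L6: {q} / {c}
  L7: {d,q} / {c}
  L8: {x} / {x}
  L9: {d,p} / ∅

Backward fixpoint:
  live L0: ∅→{c}
  live L1: {c}→{c,p,x}
  live L2: {x}→{x}
  live L3: {c,p,x}→{c,x}
  live L4: {x}→∅
  live L5: {c,x}→{c,x}
  live L6: {c}→∅
  live L7: {c,x}→{c,x}
  live L8: {x}→∅
  live L9: ∅→∅

Interference:
  c — {d,h,p,q,x}
  d — {c,x}
  h — {c,x}
  p — {c,x}
  q — {c,x}
  x — {c,d,h,p,q}

N(p) = ["c", "x"]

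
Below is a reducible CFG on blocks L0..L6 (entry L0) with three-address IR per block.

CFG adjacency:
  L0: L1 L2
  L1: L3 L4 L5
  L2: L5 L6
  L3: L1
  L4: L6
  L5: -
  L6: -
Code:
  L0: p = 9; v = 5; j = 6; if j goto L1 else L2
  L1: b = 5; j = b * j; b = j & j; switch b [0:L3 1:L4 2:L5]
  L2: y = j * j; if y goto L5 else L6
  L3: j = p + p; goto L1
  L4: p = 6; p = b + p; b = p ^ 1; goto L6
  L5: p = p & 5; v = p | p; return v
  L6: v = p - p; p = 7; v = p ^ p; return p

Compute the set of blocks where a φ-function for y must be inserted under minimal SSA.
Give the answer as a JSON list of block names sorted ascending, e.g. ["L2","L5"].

Answer: ["L5", "L6"]

Derivation:
idom tree: L1←L0 L2←L0 L3←L1 L4←L1 L5←L0 L6←L0
Join-block Dom:
  L1: preds {L0,L3}: {L0} ∩ {L0,L1,L3} = {L0}; idom=L0
  L5: preds {L1,L2}: {L0,L1} ∩ {L0,L2} = {L0}; idom=L0
  L6: preds {L2,L4}: {L0,L2} ∩ {L0,L1,L4} = {L0}; idom=L0

DF walk-up:
  L1←L0: walk · to L0
  L1←L3: walk L3→L1 to L0
  L5←L1: walk L1 to L0
  L5←L2: walk L2 to L0
  L6←L2: walk L2 to L0
  L6←L4: walk L4→L1 to L0
  L0 → ∅
  L1 → {L1,L5,L6}
  L2 → {L5,L6}
  L3 → {L1}
  L4 → {L6}
  L5 → ∅
  L6 → ∅

φ for y: defs {L2}
  DF⁺ = {L5,L6}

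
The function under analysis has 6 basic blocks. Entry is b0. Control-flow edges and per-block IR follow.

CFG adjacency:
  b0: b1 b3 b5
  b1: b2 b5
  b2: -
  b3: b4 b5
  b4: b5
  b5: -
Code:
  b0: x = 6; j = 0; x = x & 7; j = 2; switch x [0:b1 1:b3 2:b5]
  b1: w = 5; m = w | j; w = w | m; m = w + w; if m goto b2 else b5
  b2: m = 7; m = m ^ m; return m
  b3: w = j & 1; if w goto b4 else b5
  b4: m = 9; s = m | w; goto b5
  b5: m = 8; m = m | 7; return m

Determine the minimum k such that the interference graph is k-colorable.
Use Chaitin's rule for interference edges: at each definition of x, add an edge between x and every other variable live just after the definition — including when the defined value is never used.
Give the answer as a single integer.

Block summaries:
  b0: {j,x} / ∅
  b1: {m,w} / {j}
  b2: {m} / ∅
  b3: {w} / {j}
  b4: {m,s} / {w}
  b5: {m} / ∅

Live sets:
  b0: in=∅ out={j}
  b1: in={j} out=∅
  b2: in=∅ out=∅
  b3: in={j} out={w}
  b4: in={w} out=∅
  b5: in=∅ out=∅

Interference:
  j — {w,x}
  m — {w}
  s — ∅
  w — {j,m}
  x — {j}

Colouring:
  {j,w} pairwise interfere (2-clique) ⇒ χ ≥ 2
  2-colouring: R0={j,m,s}  R1={w,x}
  χ = 2

Answer: 2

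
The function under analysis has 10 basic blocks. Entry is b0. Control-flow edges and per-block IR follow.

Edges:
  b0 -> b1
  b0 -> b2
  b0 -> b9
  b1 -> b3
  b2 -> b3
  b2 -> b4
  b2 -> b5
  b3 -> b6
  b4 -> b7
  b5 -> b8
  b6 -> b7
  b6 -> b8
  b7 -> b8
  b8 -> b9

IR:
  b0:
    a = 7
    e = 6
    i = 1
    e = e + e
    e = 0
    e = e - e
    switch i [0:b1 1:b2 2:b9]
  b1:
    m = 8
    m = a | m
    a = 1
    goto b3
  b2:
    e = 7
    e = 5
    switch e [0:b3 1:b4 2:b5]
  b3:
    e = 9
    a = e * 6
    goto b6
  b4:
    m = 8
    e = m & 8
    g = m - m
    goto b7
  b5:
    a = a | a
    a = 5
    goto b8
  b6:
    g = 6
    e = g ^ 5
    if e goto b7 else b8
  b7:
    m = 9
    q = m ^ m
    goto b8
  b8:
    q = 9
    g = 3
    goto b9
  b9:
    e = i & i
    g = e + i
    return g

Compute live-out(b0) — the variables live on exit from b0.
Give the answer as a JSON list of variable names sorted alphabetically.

Block summaries:
  b0: {a,e,i} / ∅
  b1: {a,m} / {a}
  b2: {e} / ∅
  b3: {a,e} / ∅
  b4: {e,g,m} / ∅
  b5: {a} / {a}
  b6: {e,g} / ∅
  b7: {m,q} / ∅
  b8: {g,q} / ∅
  b9: {e,g} / {i}

Liveness:
  b0: in=∅ out={a,i}
  b1: in={a,i} out={i}
  b2: in={a,i} out={a,i}
  b3: in={i} out={i}
  b4: in={i} out={i}
  b5: in={a,i} out={i}
  b6: in={i} out={i}
  b7: in={i} out={i}
  b8: in={i} out={i}
  b9: in={i} out=∅

live-out(b0) = ["a", "i"]

Answer: ["a", "i"]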